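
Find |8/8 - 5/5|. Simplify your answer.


Simplify: 8/8 = 1 and 5/5 = 1
Find common denominator: LCD = 1
Convert: 1/1 and 1/1
Difference = |1 - 1|/1 = 0/1
Simplified = 0

0


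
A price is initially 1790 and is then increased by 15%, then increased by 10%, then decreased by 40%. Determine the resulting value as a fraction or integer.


Start: 1790
Step 1: increase by 15% => multiply by 115/100
  1790 * 115/100 = 4117/2
Step 2: increase by 10% => multiply by 110/100
  4117/2 * 110/100 = 45287/20
Step 3: decrease by 40% => multiply by 60/100
  45287/20 * 60/100 = 135861/100
Final value = 135861/100

135861/100


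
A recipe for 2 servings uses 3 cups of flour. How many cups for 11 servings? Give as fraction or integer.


Original: 3 cups for 2 servings
Target servings = 11
Scaling factor = 11/2
New amount = 3 * 11/2
= 33/2
= 33/2 cups

33/2


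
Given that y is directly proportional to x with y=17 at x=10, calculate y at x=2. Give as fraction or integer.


Direct proportion: y = kx
Find k: k = 17/10 = 17/10
Compute y at x=2: y = 17/10 * 2
y = 17/5

17/5


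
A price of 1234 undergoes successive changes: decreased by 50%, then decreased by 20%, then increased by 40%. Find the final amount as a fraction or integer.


Start: 1234
Step 1: decrease by 50% => multiply by 50/100
  1234 * 50/100 = 617
Step 2: decrease by 20% => multiply by 80/100
  617 * 80/100 = 2468/5
Step 3: increase by 40% => multiply by 140/100
  2468/5 * 140/100 = 17276/25
Final value = 17276/25

17276/25


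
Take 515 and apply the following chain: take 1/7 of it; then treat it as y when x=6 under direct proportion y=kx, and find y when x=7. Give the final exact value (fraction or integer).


Start with 515.
Step 1: Take 1/7: 515 * 1/7 = 515/7
Step 2: Direct prop: k = (515/7)/6; new y = k*7 = 515/7*7/6 = 515/6
Final result = 515/6

515/6


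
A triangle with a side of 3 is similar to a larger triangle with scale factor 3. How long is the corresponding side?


Similar triangles have proportional sides
Scale factor = 3
Smaller side = 3
Corresponding larger side = 3 * 3
= 9

9


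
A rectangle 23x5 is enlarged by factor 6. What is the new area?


Original dimensions: 23 x 5
Enlargement factor = 6
New width = 23 * 6 = 138
New height = 5 * 6 = 30
New area = 138 * 30 = 4140

4140


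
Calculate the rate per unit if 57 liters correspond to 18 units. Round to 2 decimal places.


Total liters = 57
Number of units = 18
Unit rate = 57 / 18
= 3.17 liters per unit

3.17


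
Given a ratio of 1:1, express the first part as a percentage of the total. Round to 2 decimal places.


Total parts = 1 + 1 = 2
First part fraction = 1/2
Percentage = (1/2) * 100
= 0.5 * 100
= 50.00%

50.00


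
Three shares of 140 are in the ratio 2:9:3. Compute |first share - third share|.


Total parts = 2 + 9 + 3 = 14
Value per part = 140 / 14 = 10
Shares: 2*10=20, 9*10=90, 3*10=30
First share = 20, third share = 30
Difference = |20 - 30| = 10

10


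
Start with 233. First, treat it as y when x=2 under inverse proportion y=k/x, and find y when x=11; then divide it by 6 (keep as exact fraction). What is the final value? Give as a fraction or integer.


Start with 233.
Step 1: Inverse prop: k = (233)*2; new y = k/11 = 233*2/11 = 466/11
Step 2: Divide by 6: 466/11 / 6 = 233/33
Final result = 233/33

233/33


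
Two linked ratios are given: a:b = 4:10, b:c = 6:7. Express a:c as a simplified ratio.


Given a:b = 4:10 and b:c = 6:7
Make b consistent. Multiply first ratio by 6: a:b = 24:60
Multiply second ratio by 10: b:c = 60:70
Now b = 60 in both, so a:b:c = 24:60:70
Therefore a:c = 24:70
Simplify by GCD: a:c = 12:35

12:35


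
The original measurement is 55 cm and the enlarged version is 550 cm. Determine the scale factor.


Original length = 55 cm
Scaled length = 550 cm
Scale factor = 550 / 55
= 10

10


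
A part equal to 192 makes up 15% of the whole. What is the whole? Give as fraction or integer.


Given: 192 is 15% of the whole
Set up: 192 = 15/100 * whole
whole = 192 * 100 / 15
whole = 19200 / 15
whole = 1280

1280


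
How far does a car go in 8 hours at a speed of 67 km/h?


Using distance = speed * time
Speed = 67 km/h
Time = 8 hours
Distance = 67 * 8
= 536 km

536


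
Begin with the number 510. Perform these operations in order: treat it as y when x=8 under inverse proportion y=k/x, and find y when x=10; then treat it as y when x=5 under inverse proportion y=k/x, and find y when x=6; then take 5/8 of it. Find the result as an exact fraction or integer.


Start with 510.
Step 1: Inverse prop: k = (510)*8; new y = k/10 = 510*8/10 = 408
Step 2: Inverse prop: k = (408)*5; new y = k/6 = 408*5/6 = 340
Step 3: Take 5/8: 340 * 5/8 = 425/2
Final result = 425/2

425/2


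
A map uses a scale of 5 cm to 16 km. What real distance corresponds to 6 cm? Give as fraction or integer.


Map scale: 5 cm = 16 km
Measured distance on map = 6 cm
Set up proportion: 6 * 16 / 5
= 96 / 5
= 96/5 km

96/5


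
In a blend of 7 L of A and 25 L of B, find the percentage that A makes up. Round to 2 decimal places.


Volume of A = 7 L
Volume of B = 25 L
Total volume = 7 + 25 = 32 L
Percentage of A = (7/32) * 100
= 21.88%

21.88


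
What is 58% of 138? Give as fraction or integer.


Compute 58% of 138
Convert percentage: 58% = 58/100
Multiply: 138 * 58/100
= 8004/100
= 2001/25

2001/25


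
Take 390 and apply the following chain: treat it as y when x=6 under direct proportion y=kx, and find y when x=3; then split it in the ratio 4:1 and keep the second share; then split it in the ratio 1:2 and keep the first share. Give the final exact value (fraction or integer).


Start with 390.
Step 1: Direct prop: k = (390)/6; new y = k*3 = 390*3/6 = 195
Step 2: Split 4:1, second share = 195 * 1/5 = 39
Step 3: Split 1:2, first share = 39 * 1/3 = 13
Final result = 13

13


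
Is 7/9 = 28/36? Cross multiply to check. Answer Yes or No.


Cross multiply to check 7/9 = 28/36
Left cross product: 7 * 36 = 252
Right cross product: 9 * 28 = 252
252 = 252
Equal, so proportions match => Yes

Yes


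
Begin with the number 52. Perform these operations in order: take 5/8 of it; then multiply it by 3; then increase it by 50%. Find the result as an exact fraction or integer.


Start with 52.
Step 1: Take 5/8: 52 * 5/8 = 65/2
Step 2: Multiply by 3: 65/2 * 3 = 195/2
Step 3: Increase by 50%: 195/2 * 150/100 = 585/4
Final result = 585/4

585/4


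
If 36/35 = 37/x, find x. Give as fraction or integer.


Setting up: 36/35 = 37/x
Cross multiply: 36 * x = 35 * 37
36x = 1295
x = 1295/36
x = 1295/36

1295/36


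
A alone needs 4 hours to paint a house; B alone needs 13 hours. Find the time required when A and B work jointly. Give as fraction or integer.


Rate of A = 1/4 job per hour
Rate of B = 1/13 job per hour
Combined rate = 1/4 + 1/13
Find common denominator: (13 + 4)/(4*13) = 17/52
Combined rate = 17/52 job per hour
Time together = 1 / (17/52) = 52/17 hours

52/17


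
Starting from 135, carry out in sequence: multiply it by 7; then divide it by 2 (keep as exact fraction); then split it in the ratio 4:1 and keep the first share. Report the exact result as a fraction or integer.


Start with 135.
Step 1: Multiply by 7: 135 * 7 = 945
Step 2: Divide by 2: 945 / 2 = 945/2
Step 3: Split 4:1, first share = 945/2 * 4/5 = 378
Final result = 378

378


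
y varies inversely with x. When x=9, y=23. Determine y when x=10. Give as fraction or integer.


Inverse proportion: y = k/x
Find k: k = 9 * 23 = 207
Compute y at x=10: y = 207/10
y = 207/10

207/10


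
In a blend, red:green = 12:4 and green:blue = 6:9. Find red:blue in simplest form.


Given a:b = 12:4 and b:c = 6:9
Make b consistent. Multiply first ratio by 6: a:b = 72:24
Multiply second ratio by 4: b:c = 24:36
Now b = 24 in both, so a:b:c = 72:24:36
Therefore a:c = 72:36
Simplify by GCD: a:c = 2:1

2:1


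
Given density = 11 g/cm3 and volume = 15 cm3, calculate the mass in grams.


Using mass = density * volume
Density = 11 g/cm3
Volume = 15 cm3
Mass = 11 * 15
= 165 g

165


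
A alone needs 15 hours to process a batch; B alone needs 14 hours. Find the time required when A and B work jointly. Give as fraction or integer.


Rate of A = 1/15 job per hour
Rate of B = 1/14 job per hour
Combined rate = 1/15 + 1/14
Find common denominator: (14 + 15)/(15*14) = 29/210
Combined rate = 29/210 job per hour
Time together = 1 / (29/210) = 210/29 hours

210/29


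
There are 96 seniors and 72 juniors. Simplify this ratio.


Find GCD(96, 72)
GCD = 24
Divide both by 24: 96/24 = 4, 72/24 = 3
Simplified ratio = 4:3

4:3


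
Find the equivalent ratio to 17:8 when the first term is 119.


Original ratio: 17:8
First term target: 119
Scale factor = 119 / 17 = 7
Multiply second term: 8 * 7 = 56
Equivalent ratio = 119:56

119:56


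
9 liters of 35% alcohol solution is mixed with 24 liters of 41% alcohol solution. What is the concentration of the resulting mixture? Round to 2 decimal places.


Solute in mixture 1 = 35% of 9 L = 9*35/100 = 63/20 L
Solute in mixture 2 = 41% of 24 L = 24*41/100 = 246/25 L
Total solute = 63/20 + 246/25 = 1299/100 L
Total volume = 9 + 24 = 33 L
Final concentration = 1299/100/33 * 100 = 39.36%

39.36


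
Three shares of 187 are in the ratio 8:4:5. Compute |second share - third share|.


Total parts = 8 + 4 + 5 = 17
Value per part = 187 / 17 = 11
Shares: 8*11=88, 4*11=44, 5*11=55
Second share = 44, third share = 55
Difference = |44 - 55| = 11

11


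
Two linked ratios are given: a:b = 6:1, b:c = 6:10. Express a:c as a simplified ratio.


Given a:b = 6:1 and b:c = 6:10
Make b consistent. Multiply first ratio by 6: a:b = 36:6
Multiply second ratio by 1: b:c = 6:10
Now b = 6 in both, so a:b:c = 36:6:10
Therefore a:c = 36:10
Simplify by GCD: a:c = 18:5

18:5


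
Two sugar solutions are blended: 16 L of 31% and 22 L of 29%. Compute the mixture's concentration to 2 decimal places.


Solute in mixture 1 = 31% of 16 L = 16*31/100 = 124/25 L
Solute in mixture 2 = 29% of 22 L = 22*29/100 = 319/50 L
Total solute = 124/25 + 319/50 = 567/50 L
Total volume = 16 + 22 = 38 L
Final concentration = 567/50/38 * 100 = 29.84%

29.84


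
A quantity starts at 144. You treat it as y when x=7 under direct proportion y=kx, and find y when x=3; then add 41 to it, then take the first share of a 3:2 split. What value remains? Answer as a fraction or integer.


Start with 144.
Step 1: Direct prop: k = (144)/7; new y = k*3 = 144*3/7 = 432/7
Step 2: Add 41: 432/7+41=719/7; split 3:2 first = 719/7*3/5 = 2157/35
Final result = 2157/35

2157/35


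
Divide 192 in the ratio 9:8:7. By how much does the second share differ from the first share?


Total parts = 9 + 8 + 7 = 24
Value per part = 192 / 24 = 8
Shares: 9*8=72, 8*8=64, 7*8=56
Second share = 64, first share = 72
Difference = |64 - 72| = 8

8


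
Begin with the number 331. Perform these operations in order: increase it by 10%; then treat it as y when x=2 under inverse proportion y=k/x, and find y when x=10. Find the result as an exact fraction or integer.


Start with 331.
Step 1: Increase by 10%: 331 * 110/100 = 3641/10
Step 2: Inverse prop: k = (3641/10)*2; new y = k/10 = 3641/10*2/10 = 3641/50
Final result = 3641/50

3641/50


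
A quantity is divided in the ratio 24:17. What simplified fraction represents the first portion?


Total parts = 24 + 17 = 41
First part fraction = 24/41
Simplify: 24/41 = 24/41

24/41


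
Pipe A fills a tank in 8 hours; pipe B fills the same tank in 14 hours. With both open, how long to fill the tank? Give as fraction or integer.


Rate of A = 1/8 job per hour
Rate of B = 1/14 job per hour
Combined rate = 1/8 + 1/14
Find common denominator: (14 + 8)/(8*14) = 22/112
Combined rate = 11/56 job per hour
Time together = 1 / (11/56) = 56/11 hours

56/11


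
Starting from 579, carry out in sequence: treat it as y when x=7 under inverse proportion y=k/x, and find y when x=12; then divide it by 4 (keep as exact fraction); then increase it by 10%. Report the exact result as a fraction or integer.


Start with 579.
Step 1: Inverse prop: k = (579)*7; new y = k/12 = 579*7/12 = 1351/4
Step 2: Divide by 4: 1351/4 / 4 = 1351/16
Step 3: Increase by 10%: 1351/16 * 110/100 = 14861/160
Final result = 14861/160

14861/160


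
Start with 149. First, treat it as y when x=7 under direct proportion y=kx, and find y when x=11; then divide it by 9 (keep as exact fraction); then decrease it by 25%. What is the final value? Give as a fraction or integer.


Start with 149.
Step 1: Direct prop: k = (149)/7; new y = k*11 = 149*11/7 = 1639/7
Step 2: Divide by 9: 1639/7 / 9 = 1639/63
Step 3: Decrease by 25%: 1639/63 * 75/100 = 1639/84
Final result = 1639/84

1639/84


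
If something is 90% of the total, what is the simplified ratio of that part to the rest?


Part = 90%, Remainder = 10%
Ratio = 90:10
GCD(90, 10) = 10
Simplify: 9:1 = 9:1

9:1


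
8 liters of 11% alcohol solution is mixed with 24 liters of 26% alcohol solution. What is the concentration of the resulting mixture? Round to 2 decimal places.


Solute in mixture 1 = 11% of 8 L = 8*11/100 = 22/25 L
Solute in mixture 2 = 26% of 24 L = 24*26/100 = 156/25 L
Total solute = 22/25 + 156/25 = 178/25 L
Total volume = 8 + 24 = 32 L
Final concentration = 178/25/32 * 100 = 22.25%

22.25


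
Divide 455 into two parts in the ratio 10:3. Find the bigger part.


Total parts = 10 + 3 = 13
Value per part = 455 / 13 = 35
First share = 10 * 35 = 350
Second share = 3 * 35 = 105
Larger share = 350

350


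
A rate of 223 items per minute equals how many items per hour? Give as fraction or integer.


Converting from per minute to per hour
Rate = 223 items per minute
Multiply by 60: 223 * 60
= 13380 items per hour

13380


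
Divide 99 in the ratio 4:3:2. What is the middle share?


Ratio = 4:3:2
Total parts = 4 + 3 + 2 = 9
Value per part = 99 / 9 = 11
First share = 4 * 11 = 44
Middle share = 3 * 11 = 33
Third share = 2 * 11 = 22

33


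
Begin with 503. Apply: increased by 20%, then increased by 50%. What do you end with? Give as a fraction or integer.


Start: 503
Step 1: increase by 20% => multiply by 120/100
  503 * 120/100 = 3018/5
Step 2: increase by 50% => multiply by 150/100
  3018/5 * 150/100 = 4527/5
Final value = 4527/5

4527/5


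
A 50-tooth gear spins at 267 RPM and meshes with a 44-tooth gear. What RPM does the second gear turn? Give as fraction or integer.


Gear ratio: teeth_A * RPM_A = teeth_B * RPM_B
50 * 267 = 44 * RPM_B
13350 = 44 * RPM_B
RPM_B = 13350 / 44
RPM_B = 6675/22

6675/22


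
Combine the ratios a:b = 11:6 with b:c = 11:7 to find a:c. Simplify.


Given a:b = 11:6 and b:c = 11:7
Make b consistent. Multiply first ratio by 11: a:b = 121:66
Multiply second ratio by 6: b:c = 66:42
Now b = 66 in both, so a:b:c = 121:66:42
Therefore a:c = 121:42
Simplify by GCD: a:c = 121:42

121:42


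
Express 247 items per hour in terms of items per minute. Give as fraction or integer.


Converting from per hour to per minute
Rate = 247 items per hour
Divide by 60: 247/60
= 247/60 items per minute

247/60


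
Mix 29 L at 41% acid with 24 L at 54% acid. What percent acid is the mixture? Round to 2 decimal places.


Solute in mixture 1 = 41% of 29 L = 29*41/100 = 1189/100 L
Solute in mixture 2 = 54% of 24 L = 24*54/100 = 324/25 L
Total solute = 1189/100 + 324/25 = 497/20 L
Total volume = 29 + 24 = 53 L
Final concentration = 497/20/53 * 100 = 46.89%

46.89


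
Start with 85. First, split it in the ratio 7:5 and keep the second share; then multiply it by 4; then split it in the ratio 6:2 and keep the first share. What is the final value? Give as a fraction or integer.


Start with 85.
Step 1: Split 7:5, second share = 85 * 5/12 = 425/12
Step 2: Multiply by 4: 425/12 * 4 = 425/3
Step 3: Split 6:2, first share = 425/3 * 6/8 = 425/4
Final result = 425/4

425/4


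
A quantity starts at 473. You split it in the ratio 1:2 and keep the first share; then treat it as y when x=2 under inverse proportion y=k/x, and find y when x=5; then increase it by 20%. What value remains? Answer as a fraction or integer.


Start with 473.
Step 1: Split 1:2, first share = 473 * 1/3 = 473/3
Step 2: Inverse prop: k = (473/3)*2; new y = k/5 = 473/3*2/5 = 946/15
Step 3: Increase by 20%: 946/15 * 120/100 = 1892/25
Final result = 1892/25

1892/25


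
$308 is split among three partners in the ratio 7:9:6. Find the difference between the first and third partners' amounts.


Total parts = 7 + 9 + 6 = 22
Value per part = 308 / 22 = 14
Shares: 7*14=98, 9*14=126, 6*14=84
First share = 98, third share = 84
Difference = |98 - 84| = 14

14


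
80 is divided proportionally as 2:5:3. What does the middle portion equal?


Ratio = 2:5:3
Total parts = 2 + 5 + 3 = 10
Value per part = 80 / 10 = 8
First share = 2 * 8 = 16
Middle share = 5 * 8 = 40
Third share = 3 * 8 = 24

40


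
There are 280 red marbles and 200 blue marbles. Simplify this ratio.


Find GCD(280, 200)
GCD = 40
Divide both by 40: 280/40 = 7, 200/40 = 5
Simplified ratio = 7:5

7:5


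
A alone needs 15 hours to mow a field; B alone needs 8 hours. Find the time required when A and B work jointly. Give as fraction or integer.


Rate of A = 1/15 job per hour
Rate of B = 1/8 job per hour
Combined rate = 1/15 + 1/8
Find common denominator: (8 + 15)/(15*8) = 23/120
Combined rate = 23/120 job per hour
Time together = 1 / (23/120) = 120/23 hours

120/23


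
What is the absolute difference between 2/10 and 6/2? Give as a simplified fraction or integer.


Simplify: 2/10 = 1/5 and 6/2 = 3
Find common denominator: LCD = 5
Convert: 1/5 and 15/5
Difference = |1 - 15|/5 = 14/5
Simplified = 14/5

14/5


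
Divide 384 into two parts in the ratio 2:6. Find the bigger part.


Total parts = 2 + 6 = 8
Value per part = 384 / 8 = 48
First share = 2 * 48 = 96
Second share = 6 * 48 = 288
Larger share = 288

288


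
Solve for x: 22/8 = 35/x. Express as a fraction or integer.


Setting up: 22/8 = 35/x
Cross multiply: 22 * x = 8 * 35
22x = 280
x = 280/22
x = 140/11

140/11


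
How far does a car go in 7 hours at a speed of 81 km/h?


Using distance = speed * time
Speed = 81 km/h
Time = 7 hours
Distance = 81 * 7
= 567 km

567


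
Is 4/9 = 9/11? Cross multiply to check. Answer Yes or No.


Cross multiply to check 4/9 = 9/11
Left cross product: 4 * 11 = 44
Right cross product: 9 * 9 = 81
44 != 81
Not equal, so proportions differ => No

No


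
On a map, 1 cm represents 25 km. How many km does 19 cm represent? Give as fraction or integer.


Map scale: 1 cm = 25 km
Measured distance on map = 19 cm
Set up proportion: 19 * 25 / 1
= 475 / 1
= 475 km

475


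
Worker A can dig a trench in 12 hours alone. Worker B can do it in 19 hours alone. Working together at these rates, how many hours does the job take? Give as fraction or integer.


Rate of A = 1/12 job per hour
Rate of B = 1/19 job per hour
Combined rate = 1/12 + 1/19
Find common denominator: (19 + 12)/(12*19) = 31/228
Combined rate = 31/228 job per hour
Time together = 1 / (31/228) = 228/31 hours

228/31


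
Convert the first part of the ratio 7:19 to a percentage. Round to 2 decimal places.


Total parts = 7 + 19 = 26
First part fraction = 7/26
Percentage = (7/26) * 100
= 0.269231 * 100
= 26.92%

26.92


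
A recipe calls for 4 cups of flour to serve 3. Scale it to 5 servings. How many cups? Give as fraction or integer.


Original: 4 cups for 3 servings
Target servings = 5
Scaling factor = 5/3
New amount = 4 * 5/3
= 20/3
= 20/3 cups

20/3


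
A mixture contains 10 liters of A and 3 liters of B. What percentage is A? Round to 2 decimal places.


Volume of A = 10 L
Volume of B = 3 L
Total volume = 10 + 3 = 13 L
Percentage of A = (10/13) * 100
= 76.92%

76.92


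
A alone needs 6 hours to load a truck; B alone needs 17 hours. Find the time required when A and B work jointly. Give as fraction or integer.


Rate of A = 1/6 job per hour
Rate of B = 1/17 job per hour
Combined rate = 1/6 + 1/17
Find common denominator: (17 + 6)/(6*17) = 23/102
Combined rate = 23/102 job per hour
Time together = 1 / (23/102) = 102/23 hours

102/23


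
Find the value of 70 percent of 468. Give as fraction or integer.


Compute 70% of 468
Convert percentage: 70% = 70/100
Multiply: 468 * 70/100
= 32760/100
= 1638/5

1638/5


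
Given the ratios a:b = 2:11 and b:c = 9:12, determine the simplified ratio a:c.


Given a:b = 2:11 and b:c = 9:12
Make b consistent. Multiply first ratio by 9: a:b = 18:99
Multiply second ratio by 11: b:c = 99:132
Now b = 99 in both, so a:b:c = 18:99:132
Therefore a:c = 18:132
Simplify by GCD: a:c = 3:22

3:22


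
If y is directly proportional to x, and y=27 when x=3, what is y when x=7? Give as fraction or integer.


Direct proportion: y = kx
Find k: k = 27/3 = 9
Compute y at x=7: y = 9 * 7
y = 63

63


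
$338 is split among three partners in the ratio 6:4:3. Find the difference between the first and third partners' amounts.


Total parts = 6 + 4 + 3 = 13
Value per part = 338 / 13 = 26
Shares: 6*26=156, 4*26=104, 3*26=78
First share = 156, third share = 78
Difference = |156 - 78| = 78

78


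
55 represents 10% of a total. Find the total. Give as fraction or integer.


Given: 55 is 10% of the whole
Set up: 55 = 10/100 * whole
whole = 55 * 100 / 10
whole = 5500 / 10
whole = 550

550


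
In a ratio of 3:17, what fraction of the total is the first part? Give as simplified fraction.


Total parts = 3 + 17 = 20
First part fraction = 3/20
Simplify: 3/20 = 3/20

3/20


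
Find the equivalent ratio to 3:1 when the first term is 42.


Original ratio: 3:1
First term target: 42
Scale factor = 42 / 3 = 14
Multiply second term: 1 * 14 = 14
Equivalent ratio = 42:14

42:14


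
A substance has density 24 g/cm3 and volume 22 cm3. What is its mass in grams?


Using mass = density * volume
Density = 24 g/cm3
Volume = 22 cm3
Mass = 24 * 22
= 528 g

528


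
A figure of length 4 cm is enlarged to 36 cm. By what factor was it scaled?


Original length = 4 cm
Scaled length = 36 cm
Scale factor = 36 / 4
= 9

9


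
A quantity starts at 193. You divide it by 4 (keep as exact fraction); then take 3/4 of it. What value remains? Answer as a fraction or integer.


Start with 193.
Step 1: Divide by 4: 193 / 4 = 193/4
Step 2: Take 3/4: 193/4 * 3/4 = 579/16
Final result = 579/16

579/16


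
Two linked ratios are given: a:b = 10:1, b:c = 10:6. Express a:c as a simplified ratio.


Given a:b = 10:1 and b:c = 10:6
Make b consistent. Multiply first ratio by 10: a:b = 100:10
Multiply second ratio by 1: b:c = 10:6
Now b = 10 in both, so a:b:c = 100:10:6
Therefore a:c = 100:6
Simplify by GCD: a:c = 50:3

50:3


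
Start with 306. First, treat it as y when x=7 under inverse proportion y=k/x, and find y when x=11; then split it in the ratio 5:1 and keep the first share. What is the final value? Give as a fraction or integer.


Start with 306.
Step 1: Inverse prop: k = (306)*7; new y = k/11 = 306*7/11 = 2142/11
Step 2: Split 5:1, first share = 2142/11 * 5/6 = 1785/11
Final result = 1785/11

1785/11


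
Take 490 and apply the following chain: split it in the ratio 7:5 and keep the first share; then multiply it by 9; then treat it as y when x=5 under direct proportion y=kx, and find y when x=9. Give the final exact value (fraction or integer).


Start with 490.
Step 1: Split 7:5, first share = 490 * 7/12 = 1715/6
Step 2: Multiply by 9: 1715/6 * 9 = 5145/2
Step 3: Direct prop: k = (5145/2)/5; new y = k*9 = 5145/2*9/5 = 9261/2
Final result = 9261/2

9261/2


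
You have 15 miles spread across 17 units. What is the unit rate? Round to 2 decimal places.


Total miles = 15
Number of units = 17
Unit rate = 15 / 17
= 0.88 miles per unit

0.88


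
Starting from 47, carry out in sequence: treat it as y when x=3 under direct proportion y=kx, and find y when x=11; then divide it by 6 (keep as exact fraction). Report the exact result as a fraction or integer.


Start with 47.
Step 1: Direct prop: k = (47)/3; new y = k*11 = 47*11/3 = 517/3
Step 2: Divide by 6: 517/3 / 6 = 517/18
Final result = 517/18

517/18


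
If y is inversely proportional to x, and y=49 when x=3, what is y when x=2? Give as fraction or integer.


Inverse proportion: y = k/x
Find k: k = 3 * 49 = 147
Compute y at x=2: y = 147/2
y = 147/2

147/2


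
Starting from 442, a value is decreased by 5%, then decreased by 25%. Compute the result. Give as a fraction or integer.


Start: 442
Step 1: decrease by 5% => multiply by 95/100
  442 * 95/100 = 4199/10
Step 2: decrease by 25% => multiply by 75/100
  4199/10 * 75/100 = 12597/40
Final value = 12597/40

12597/40


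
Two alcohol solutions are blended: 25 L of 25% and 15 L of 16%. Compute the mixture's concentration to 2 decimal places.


Solute in mixture 1 = 25% of 25 L = 25*25/100 = 25/4 L
Solute in mixture 2 = 16% of 15 L = 15*16/100 = 12/5 L
Total solute = 25/4 + 12/5 = 173/20 L
Total volume = 25 + 15 = 40 L
Final concentration = 173/20/40 * 100 = 21.63%

21.63


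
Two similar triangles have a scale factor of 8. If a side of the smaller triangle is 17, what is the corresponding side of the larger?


Similar triangles have proportional sides
Scale factor = 8
Smaller side = 17
Corresponding larger side = 17 * 8
= 136

136


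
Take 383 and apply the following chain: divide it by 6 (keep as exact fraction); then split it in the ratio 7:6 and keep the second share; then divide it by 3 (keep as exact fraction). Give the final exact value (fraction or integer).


Start with 383.
Step 1: Divide by 6: 383 / 6 = 383/6
Step 2: Split 7:6, second share = 383/6 * 6/13 = 383/13
Step 3: Divide by 3: 383/13 / 3 = 383/39
Final result = 383/39

383/39


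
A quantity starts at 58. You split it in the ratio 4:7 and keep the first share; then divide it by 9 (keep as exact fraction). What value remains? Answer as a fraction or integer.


Start with 58.
Step 1: Split 4:7, first share = 58 * 4/11 = 232/11
Step 2: Divide by 9: 232/11 / 9 = 232/99
Final result = 232/99

232/99


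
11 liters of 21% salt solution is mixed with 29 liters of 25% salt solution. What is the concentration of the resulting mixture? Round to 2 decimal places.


Solute in mixture 1 = 21% of 11 L = 11*21/100 = 231/100 L
Solute in mixture 2 = 25% of 29 L = 29*25/100 = 29/4 L
Total solute = 231/100 + 29/4 = 239/25 L
Total volume = 11 + 29 = 40 L
Final concentration = 239/25/40 * 100 = 23.90%

23.90


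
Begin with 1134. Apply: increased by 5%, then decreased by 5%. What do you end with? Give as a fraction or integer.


Start: 1134
Step 1: increase by 5% => multiply by 105/100
  1134 * 105/100 = 11907/10
Step 2: decrease by 5% => multiply by 95/100
  11907/10 * 95/100 = 226233/200
Final value = 226233/200

226233/200


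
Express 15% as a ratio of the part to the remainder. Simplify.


Part = 15%, Remainder = 85%
Ratio = 15:85
GCD(15, 85) = 5
Simplify: 3:17 = 3:17

3:17


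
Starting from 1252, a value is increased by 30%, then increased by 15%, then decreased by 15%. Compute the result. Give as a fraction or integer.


Start: 1252
Step 1: increase by 30% => multiply by 130/100
  1252 * 130/100 = 8138/5
Step 2: increase by 15% => multiply by 115/100
  8138/5 * 115/100 = 93587/50
Step 3: decrease by 15% => multiply by 85/100
  93587/50 * 85/100 = 1590979/1000
Final value = 1590979/1000

1590979/1000


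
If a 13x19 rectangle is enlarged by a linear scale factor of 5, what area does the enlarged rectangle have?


Original dimensions: 13 x 19
Enlargement factor = 5
New width = 13 * 5 = 65
New height = 19 * 5 = 95
New area = 65 * 95 = 6175

6175


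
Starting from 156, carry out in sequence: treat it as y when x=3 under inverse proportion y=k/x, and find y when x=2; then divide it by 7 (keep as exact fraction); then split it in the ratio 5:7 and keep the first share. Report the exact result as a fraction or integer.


Start with 156.
Step 1: Inverse prop: k = (156)*3; new y = k/2 = 156*3/2 = 234
Step 2: Divide by 7: 234 / 7 = 234/7
Step 3: Split 5:7, first share = 234/7 * 5/12 = 195/14
Final result = 195/14

195/14


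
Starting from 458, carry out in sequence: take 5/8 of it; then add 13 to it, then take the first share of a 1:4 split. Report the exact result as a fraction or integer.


Start with 458.
Step 1: Take 5/8: 458 * 5/8 = 1145/4
Step 2: Add 13: 1145/4+13=1197/4; split 1:4 first = 1197/4*1/5 = 1197/20
Final result = 1197/20

1197/20


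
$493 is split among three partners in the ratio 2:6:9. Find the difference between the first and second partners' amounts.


Total parts = 2 + 6 + 9 = 17
Value per part = 493 / 17 = 29
Shares: 2*29=58, 6*29=174, 9*29=261
First share = 58, second share = 174
Difference = |58 - 174| = 116

116


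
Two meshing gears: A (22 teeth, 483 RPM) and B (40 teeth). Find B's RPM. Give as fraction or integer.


Gear ratio: teeth_A * RPM_A = teeth_B * RPM_B
22 * 483 = 40 * RPM_B
10626 = 40 * RPM_B
RPM_B = 10626 / 40
RPM_B = 5313/20

5313/20


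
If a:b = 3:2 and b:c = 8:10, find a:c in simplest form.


Given a:b = 3:2 and b:c = 8:10
Make b consistent. Multiply first ratio by 8: a:b = 24:16
Multiply second ratio by 2: b:c = 16:20
Now b = 16 in both, so a:b:c = 24:16:20
Therefore a:c = 24:20
Simplify by GCD: a:c = 6:5

6:5


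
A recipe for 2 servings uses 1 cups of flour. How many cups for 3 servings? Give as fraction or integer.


Original: 1 cups for 2 servings
Target servings = 3
Scaling factor = 3/2
New amount = 1 * 3/2
= 3/2
= 3/2 cups

3/2


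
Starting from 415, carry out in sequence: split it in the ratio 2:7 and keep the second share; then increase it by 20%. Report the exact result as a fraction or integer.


Start with 415.
Step 1: Split 2:7, second share = 415 * 7/9 = 2905/9
Step 2: Increase by 20%: 2905/9 * 120/100 = 1162/3
Final result = 1162/3

1162/3


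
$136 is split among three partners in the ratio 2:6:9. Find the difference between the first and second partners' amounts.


Total parts = 2 + 6 + 9 = 17
Value per part = 136 / 17 = 8
Shares: 2*8=16, 6*8=48, 9*8=72
First share = 16, second share = 48
Difference = |16 - 48| = 32

32


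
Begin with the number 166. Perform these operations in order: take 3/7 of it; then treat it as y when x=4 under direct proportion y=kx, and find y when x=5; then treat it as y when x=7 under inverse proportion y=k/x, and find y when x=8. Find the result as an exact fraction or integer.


Start with 166.
Step 1: Take 3/7: 166 * 3/7 = 498/7
Step 2: Direct prop: k = (498/7)/4; new y = k*5 = 498/7*5/4 = 1245/14
Step 3: Inverse prop: k = (1245/14)*7; new y = k/8 = 1245/14*7/8 = 1245/16
Final result = 1245/16

1245/16


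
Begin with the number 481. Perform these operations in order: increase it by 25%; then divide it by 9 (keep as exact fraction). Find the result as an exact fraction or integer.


Start with 481.
Step 1: Increase by 25%: 481 * 125/100 = 2405/4
Step 2: Divide by 9: 2405/4 / 9 = 2405/36
Final result = 2405/36

2405/36


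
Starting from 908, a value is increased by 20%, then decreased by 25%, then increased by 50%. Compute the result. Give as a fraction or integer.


Start: 908
Step 1: increase by 20% => multiply by 120/100
  908 * 120/100 = 5448/5
Step 2: decrease by 25% => multiply by 75/100
  5448/5 * 75/100 = 4086/5
Step 3: increase by 50% => multiply by 150/100
  4086/5 * 150/100 = 6129/5
Final value = 6129/5

6129/5


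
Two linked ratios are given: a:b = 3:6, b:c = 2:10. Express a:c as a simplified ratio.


Given a:b = 3:6 and b:c = 2:10
Make b consistent. Multiply first ratio by 2: a:b = 6:12
Multiply second ratio by 6: b:c = 12:60
Now b = 12 in both, so a:b:c = 6:12:60
Therefore a:c = 6:60
Simplify by GCD: a:c = 1:10

1:10


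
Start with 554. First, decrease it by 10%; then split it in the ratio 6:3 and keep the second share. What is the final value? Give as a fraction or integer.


Start with 554.
Step 1: Decrease by 10%: 554 * 90/100 = 2493/5
Step 2: Split 6:3, second share = 2493/5 * 3/9 = 831/5
Final result = 831/5

831/5


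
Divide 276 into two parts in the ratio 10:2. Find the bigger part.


Total parts = 10 + 2 = 12
Value per part = 276 / 12 = 23
First share = 10 * 23 = 230
Second share = 2 * 23 = 46
Larger share = 230

230


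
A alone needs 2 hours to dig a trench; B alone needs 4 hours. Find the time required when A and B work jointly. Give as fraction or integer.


Rate of A = 1/2 job per hour
Rate of B = 1/4 job per hour
Combined rate = 1/2 + 1/4
Find common denominator: (4 + 2)/(2*4) = 6/8
Combined rate = 3/4 job per hour
Time together = 1 / (3/4) = 4/3 hours

4/3


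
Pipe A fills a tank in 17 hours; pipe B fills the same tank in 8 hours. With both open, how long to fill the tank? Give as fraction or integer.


Rate of A = 1/17 job per hour
Rate of B = 1/8 job per hour
Combined rate = 1/17 + 1/8
Find common denominator: (8 + 17)/(17*8) = 25/136
Combined rate = 25/136 job per hour
Time together = 1 / (25/136) = 136/25 hours

136/25


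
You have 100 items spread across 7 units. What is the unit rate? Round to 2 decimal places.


Total items = 100
Number of units = 7
Unit rate = 100 / 7
= 14.29 items per unit

14.29


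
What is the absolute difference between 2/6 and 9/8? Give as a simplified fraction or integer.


Simplify: 2/6 = 1/3 and 9/8 = 9/8
Find common denominator: LCD = 24
Convert: 8/24 and 27/24
Difference = |8 - 27|/24 = 19/24
Simplified = 19/24

19/24


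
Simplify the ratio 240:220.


Find GCD(240, 220)
GCD = 20
Divide both by 20: 240/20 = 12, 220/20 = 11
Simplified ratio = 12:11

12:11


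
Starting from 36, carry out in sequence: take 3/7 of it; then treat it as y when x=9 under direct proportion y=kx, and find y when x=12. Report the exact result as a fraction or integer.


Start with 36.
Step 1: Take 3/7: 36 * 3/7 = 108/7
Step 2: Direct prop: k = (108/7)/9; new y = k*12 = 108/7*12/9 = 144/7
Final result = 144/7

144/7


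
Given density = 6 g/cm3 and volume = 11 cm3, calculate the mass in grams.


Using mass = density * volume
Density = 6 g/cm3
Volume = 11 cm3
Mass = 6 * 11
= 66 g

66


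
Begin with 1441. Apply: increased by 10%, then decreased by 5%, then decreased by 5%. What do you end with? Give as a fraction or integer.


Start: 1441
Step 1: increase by 10% => multiply by 110/100
  1441 * 110/100 = 15851/10
Step 2: decrease by 5% => multiply by 95/100
  15851/10 * 95/100 = 301169/200
Step 3: decrease by 5% => multiply by 95/100
  301169/200 * 95/100 = 5722211/4000
Final value = 5722211/4000

5722211/4000


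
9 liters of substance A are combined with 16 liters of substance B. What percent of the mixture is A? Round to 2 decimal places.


Volume of A = 9 L
Volume of B = 16 L
Total volume = 9 + 16 = 25 L
Percentage of A = (9/25) * 100
= 36.00%

36.00


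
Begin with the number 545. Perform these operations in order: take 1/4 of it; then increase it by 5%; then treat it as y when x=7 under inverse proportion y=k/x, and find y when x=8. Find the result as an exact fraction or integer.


Start with 545.
Step 1: Take 1/4: 545 * 1/4 = 545/4
Step 2: Increase by 5%: 545/4 * 105/100 = 2289/16
Step 3: Inverse prop: k = (2289/16)*7; new y = k/8 = 2289/16*7/8 = 16023/128
Final result = 16023/128

16023/128


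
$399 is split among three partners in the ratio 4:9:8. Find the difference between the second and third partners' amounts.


Total parts = 4 + 9 + 8 = 21
Value per part = 399 / 21 = 19
Shares: 4*19=76, 9*19=171, 8*19=152
Second share = 171, third share = 152
Difference = |171 - 152| = 19

19


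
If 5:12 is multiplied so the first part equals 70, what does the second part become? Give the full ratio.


Original ratio: 5:12
First term target: 70
Scale factor = 70 / 5 = 14
Multiply second term: 12 * 14 = 168
Equivalent ratio = 70:168

70:168


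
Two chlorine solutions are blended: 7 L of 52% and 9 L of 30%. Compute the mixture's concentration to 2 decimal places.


Solute in mixture 1 = 52% of 7 L = 7*52/100 = 91/25 L
Solute in mixture 2 = 30% of 9 L = 9*30/100 = 27/10 L
Total solute = 91/25 + 27/10 = 317/50 L
Total volume = 7 + 9 = 16 L
Final concentration = 317/50/16 * 100 = 39.63%

39.63


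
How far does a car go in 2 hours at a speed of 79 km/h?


Using distance = speed * time
Speed = 79 km/h
Time = 2 hours
Distance = 79 * 2
= 158 km

158


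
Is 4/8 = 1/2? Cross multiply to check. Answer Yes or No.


Cross multiply to check 4/8 = 1/2
Left cross product: 4 * 2 = 8
Right cross product: 8 * 1 = 8
8 = 8
Equal, so proportions match => Yes

Yes


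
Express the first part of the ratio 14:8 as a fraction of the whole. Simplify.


Total parts = 14 + 8 = 22
First part fraction = 14/22
Simplify: 14/22 = 7/11

7/11


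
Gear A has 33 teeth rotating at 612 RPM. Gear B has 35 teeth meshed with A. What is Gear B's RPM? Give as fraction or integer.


Gear ratio: teeth_A * RPM_A = teeth_B * RPM_B
33 * 612 = 35 * RPM_B
20196 = 35 * RPM_B
RPM_B = 20196 / 35
RPM_B = 20196/35

20196/35


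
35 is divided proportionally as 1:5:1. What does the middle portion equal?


Ratio = 1:5:1
Total parts = 1 + 5 + 1 = 7
Value per part = 35 / 7 = 5
First share = 1 * 5 = 5
Middle share = 5 * 5 = 25
Third share = 1 * 5 = 5

25


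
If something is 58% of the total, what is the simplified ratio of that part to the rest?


Part = 58%, Remainder = 42%
Ratio = 58:42
GCD(58, 42) = 2
Simplify: 29:21 = 29:21

29:21


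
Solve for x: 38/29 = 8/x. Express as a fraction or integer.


Setting up: 38/29 = 8/x
Cross multiply: 38 * x = 29 * 8
38x = 232
x = 232/38
x = 116/19

116/19


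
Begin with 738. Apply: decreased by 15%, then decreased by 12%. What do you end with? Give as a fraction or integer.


Start: 738
Step 1: decrease by 15% => multiply by 85/100
  738 * 85/100 = 6273/10
Step 2: decrease by 12% => multiply by 88/100
  6273/10 * 88/100 = 69003/125
Final value = 69003/125

69003/125


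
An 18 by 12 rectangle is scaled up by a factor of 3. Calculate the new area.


Original dimensions: 18 x 12
Enlargement factor = 3
New width = 18 * 3 = 54
New height = 12 * 3 = 36
New area = 54 * 36 = 1944

1944


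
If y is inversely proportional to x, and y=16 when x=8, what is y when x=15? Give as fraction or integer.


Inverse proportion: y = k/x
Find k: k = 8 * 16 = 128
Compute y at x=15: y = 128/15
y = 128/15

128/15


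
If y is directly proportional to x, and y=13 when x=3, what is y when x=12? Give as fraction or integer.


Direct proportion: y = kx
Find k: k = 13/3 = 13/3
Compute y at x=12: y = 13/3 * 12
y = 52

52


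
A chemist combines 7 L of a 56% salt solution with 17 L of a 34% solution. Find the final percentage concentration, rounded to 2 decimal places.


Solute in mixture 1 = 56% of 7 L = 7*56/100 = 98/25 L
Solute in mixture 2 = 34% of 17 L = 17*34/100 = 289/50 L
Total solute = 98/25 + 289/50 = 97/10 L
Total volume = 7 + 17 = 24 L
Final concentration = 97/10/24 * 100 = 40.42%

40.42


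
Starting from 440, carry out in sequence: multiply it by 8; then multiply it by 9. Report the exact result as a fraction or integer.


Start with 440.
Step 1: Multiply by 8: 440 * 8 = 3520
Step 2: Multiply by 9: 3520 * 9 = 31680
Final result = 31680

31680


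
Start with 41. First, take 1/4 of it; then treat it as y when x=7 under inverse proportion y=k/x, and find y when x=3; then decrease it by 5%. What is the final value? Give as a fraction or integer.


Start with 41.
Step 1: Take 1/4: 41 * 1/4 = 41/4
Step 2: Inverse prop: k = (41/4)*7; new y = k/3 = 41/4*7/3 = 287/12
Step 3: Decrease by 5%: 287/12 * 95/100 = 5453/240
Final result = 5453/240

5453/240


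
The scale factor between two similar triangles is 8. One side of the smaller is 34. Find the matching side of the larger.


Similar triangles have proportional sides
Scale factor = 8
Smaller side = 34
Corresponding larger side = 34 * 8
= 272

272
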